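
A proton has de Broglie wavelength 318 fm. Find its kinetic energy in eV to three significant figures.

p = h/λ = 6.626 × 10⁻³⁴ / 3.180 × 10⁻¹³ = 2.084 × 10⁻²¹ kg·m/s.
KE = p²/(2m) = (2.084 × 10⁻²¹)² / (2 × 1.673 × 10⁻²⁷) = 1.298 × 10⁻¹⁵ J = 8100 eV.

KE = 8100 eV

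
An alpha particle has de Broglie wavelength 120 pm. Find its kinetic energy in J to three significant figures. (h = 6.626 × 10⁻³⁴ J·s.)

KE = 2.29 × 10⁻²¹ J

p = h/λ = 6.626 × 10⁻³⁴ / 1.200 × 10⁻¹⁰ = 5.522 × 10⁻²⁴ kg·m/s.
KE = p²/(2m) = (5.522 × 10⁻²⁴)² / (2 × 6.645 × 10⁻²⁷) = 2.294 × 10⁻²¹ J = 2.29 × 10⁻²¹ J.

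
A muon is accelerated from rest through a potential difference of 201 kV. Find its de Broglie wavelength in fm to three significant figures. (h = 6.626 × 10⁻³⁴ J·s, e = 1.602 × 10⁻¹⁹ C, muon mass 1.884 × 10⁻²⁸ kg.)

KE = eV = 1.602 × 10⁻¹⁹ × 2.010 × 10⁵ = 3.220 × 10⁻¹⁴ J.
p = √(2mKE) = √(2 × 1.884 × 10⁻²⁸ × 3.220 × 10⁻¹⁴) = 3.483 × 10⁻²¹ kg·m/s.
λ = h/p = 6.626 × 10⁻³⁴ / 3.483 × 10⁻²¹ = 1.90 × 10⁻¹³ m = 190 fm.

λ = 190 fm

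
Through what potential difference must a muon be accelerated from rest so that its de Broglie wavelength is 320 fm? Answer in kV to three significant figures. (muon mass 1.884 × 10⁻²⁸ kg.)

V = 71.0 kV

p = h/λ = 6.626 × 10⁻³⁴ / 3.200 × 10⁻¹³ = 2.071 × 10⁻²¹ kg·m/s.
KE = p²/(2m) = 1.138 × 10⁻¹⁴ J.
V = KE/e = 1.138 × 10⁻¹⁴ / (1.602 × 10⁻¹⁹) = 71.0 kV.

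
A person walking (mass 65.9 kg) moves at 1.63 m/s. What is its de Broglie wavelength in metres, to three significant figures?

λ = 6.17 × 10⁻³⁶ m

p = mv = 65.9 × 1.63 = 1.074 × 10² kg·m/s.
λ = h/p = 6.626 × 10⁻³⁴ / 1.074 × 10² = 6.17 × 10⁻³⁶ m.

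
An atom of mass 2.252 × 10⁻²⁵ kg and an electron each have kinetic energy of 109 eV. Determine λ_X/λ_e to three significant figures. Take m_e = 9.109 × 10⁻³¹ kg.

At fixed KE, p = √(2mKE) so λ = h/p ∝ 1/√m.
λ_X/λ_e = √(m_e/m_X) = √(9.109 × 10⁻³¹/2.252 × 10⁻²⁵) = √(4.045 × 10⁻⁶) = 2.01 × 10⁻³.

λ_X/λ_e = 2.01 × 10⁻³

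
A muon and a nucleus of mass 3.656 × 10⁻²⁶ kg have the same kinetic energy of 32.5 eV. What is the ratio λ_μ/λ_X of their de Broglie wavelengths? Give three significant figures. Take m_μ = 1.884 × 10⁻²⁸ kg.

At fixed KE, p = √(2mKE) so λ = h/p ∝ 1/√m.
λ_μ/λ_X = √(m_X/m_μ) = √(3.656 × 10⁻²⁶/1.884 × 10⁻²⁸) = √(194.1) = 13.9.

λ_μ/λ_X = 13.9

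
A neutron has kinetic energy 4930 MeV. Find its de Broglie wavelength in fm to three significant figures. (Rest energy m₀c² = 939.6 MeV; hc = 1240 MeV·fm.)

λ = 0.214 fm

Total energy E = KE + m₀c² = 4930 + 939.6 = 5869.6 MeV.
(pc)² = E² − (m₀c²)² = (5869.6)² − (939.6)² = 3.357 × 10⁷ MeV², so pc = 5794 MeV.
λ = hc/(pc) = 1240 MeV·fm / 5794 MeV = 0.214 fm.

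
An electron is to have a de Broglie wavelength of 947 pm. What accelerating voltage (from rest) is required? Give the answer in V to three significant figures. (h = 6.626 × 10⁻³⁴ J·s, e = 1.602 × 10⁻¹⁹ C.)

p = h/λ = 6.626 × 10⁻³⁴ / 9.470 × 10⁻¹⁰ = 6.997 × 10⁻²⁵ kg·m/s.
KE = p²/(2m) = 2.687 × 10⁻¹⁹ J.
V = KE/e = 2.687 × 10⁻¹⁹ / (1.602 × 10⁻¹⁹) = 1.68 V.

V = 1.68 V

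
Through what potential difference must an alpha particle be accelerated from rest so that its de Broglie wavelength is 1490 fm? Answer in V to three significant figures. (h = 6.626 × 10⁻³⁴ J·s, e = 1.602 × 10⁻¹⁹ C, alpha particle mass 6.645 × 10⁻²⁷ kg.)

p = h/λ = 6.626 × 10⁻³⁴ / 1.490 × 10⁻¹² = 4.447 × 10⁻²² kg·m/s.
KE = p²/(2m) = 1.488 × 10⁻¹⁷ J.
V = KE/2e = 1.488 × 10⁻¹⁷ / (2 × 1.602 × 10⁻¹⁹) = 46.4 V.

V = 46.4 V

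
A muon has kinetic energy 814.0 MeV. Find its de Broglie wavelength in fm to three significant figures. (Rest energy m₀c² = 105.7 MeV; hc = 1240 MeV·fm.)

Total energy E = KE + m₀c² = 814.0 + 105.7 = 919.7 MeV.
(pc)² = E² − (m₀c²)² = (919.7)² − (105.7)² = 8.347 × 10⁵ MeV², so pc = 913.6 MeV.
λ = hc/(pc) = 1240 MeV·fm / 913.6 MeV = 1.36 fm.

λ = 1.36 fm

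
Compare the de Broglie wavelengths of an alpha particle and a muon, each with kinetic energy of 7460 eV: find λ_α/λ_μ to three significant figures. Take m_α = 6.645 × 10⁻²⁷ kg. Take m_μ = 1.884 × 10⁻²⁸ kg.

At fixed KE, p = √(2mKE) so λ = h/p ∝ 1/√m.
λ_α/λ_μ = √(m_μ/m_α) = √(1.884 × 10⁻²⁸/6.645 × 10⁻²⁷) = √(0.02835) = 0.168.

λ_α/λ_μ = 0.168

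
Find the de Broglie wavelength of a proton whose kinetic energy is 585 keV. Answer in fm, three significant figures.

KE = 585 keV = 9.372 × 10⁻¹⁴ J.
p = √(2mKE) = √(2 × 1.673 × 10⁻²⁷ × 9.372 × 10⁻¹⁴) = 1.771 × 10⁻²⁰ kg·m/s.
λ = h/p = 6.626 × 10⁻³⁴ / 1.771 × 10⁻²⁰ = 3.74 × 10⁻¹⁴ m = 37.4 fm.

λ = 37.4 fm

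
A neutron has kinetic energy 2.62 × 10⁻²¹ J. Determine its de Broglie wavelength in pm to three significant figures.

λ = 224 pm

p = √(2mKE) = √(2 × 1.675 × 10⁻²⁷ × 2.620 × 10⁻²¹) = 2.963 × 10⁻²⁴ kg·m/s.
λ = h/p = 6.626 × 10⁻³⁴ / 2.963 × 10⁻²⁴ = 2.24 × 10⁻¹⁰ m = 224 pm.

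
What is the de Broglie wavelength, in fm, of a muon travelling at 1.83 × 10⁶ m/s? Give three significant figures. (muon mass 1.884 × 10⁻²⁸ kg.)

p = mv = 1.884 × 10⁻²⁸ × 1.83 × 10⁶ = 3.448 × 10⁻²² kg·m/s.
λ = h/p = 6.626 × 10⁻³⁴ / 3.448 × 10⁻²² = 1.92 × 10⁻¹² m = 1920 fm.

λ = 1920 fm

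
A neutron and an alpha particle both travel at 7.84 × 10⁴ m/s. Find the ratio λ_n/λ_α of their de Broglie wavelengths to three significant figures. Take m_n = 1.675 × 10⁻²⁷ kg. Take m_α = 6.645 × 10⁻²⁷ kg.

λ_n/λ_α = 3.97

At fixed v, p = mv so λ = h/(mv) ∝ 1/m.
λ_n/λ_α = m_α/m_n = 6.645 × 10⁻²⁷/1.675 × 10⁻²⁷ = 3.97.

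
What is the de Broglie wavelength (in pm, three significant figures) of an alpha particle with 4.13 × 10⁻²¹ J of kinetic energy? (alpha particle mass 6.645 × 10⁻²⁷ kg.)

λ = 89.4 pm

p = √(2mKE) = √(2 × 6.645 × 10⁻²⁷ × 4.130 × 10⁻²¹) = 7.409 × 10⁻²⁴ kg·m/s.
λ = h/p = 6.626 × 10⁻³⁴ / 7.409 × 10⁻²⁴ = 8.94 × 10⁻¹¹ m = 89.4 pm.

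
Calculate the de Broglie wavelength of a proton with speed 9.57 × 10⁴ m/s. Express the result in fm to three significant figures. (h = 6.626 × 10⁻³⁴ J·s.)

λ = 4140 fm

p = mv = 1.673 × 10⁻²⁷ × 9.57 × 10⁴ = 1.601 × 10⁻²² kg·m/s.
λ = h/p = 6.626 × 10⁻³⁴ / 1.601 × 10⁻²² = 4.14 × 10⁻¹² m = 4140 fm.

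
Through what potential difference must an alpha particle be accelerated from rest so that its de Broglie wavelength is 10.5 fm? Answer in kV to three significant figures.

p = h/λ = 6.626 × 10⁻³⁴ / 1.050 × 10⁻¹⁴ = 6.310 × 10⁻²⁰ kg·m/s.
KE = p²/(2m) = 2.996 × 10⁻¹³ J.
V = KE/2e = 2.996 × 10⁻¹³ / (2 × 1.602 × 10⁻¹⁹) = 935 kV.

V = 935 kV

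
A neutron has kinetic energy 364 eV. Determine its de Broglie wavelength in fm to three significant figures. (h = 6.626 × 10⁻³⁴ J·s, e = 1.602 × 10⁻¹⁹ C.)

KE = 364 eV = 5.831 × 10⁻¹⁷ J.
p = √(2mKE) = √(2 × 1.675 × 10⁻²⁷ × 5.831 × 10⁻¹⁷) = 4.420 × 10⁻²² kg·m/s.
λ = h/p = 6.626 × 10⁻³⁴ / 4.420 × 10⁻²² = 1.50 × 10⁻¹² m = 1500 fm.

λ = 1500 fm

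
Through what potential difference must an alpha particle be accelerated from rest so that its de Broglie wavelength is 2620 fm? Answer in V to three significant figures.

V = 15.0 V

p = h/λ = 6.626 × 10⁻³⁴ / 2.620 × 10⁻¹² = 2.529 × 10⁻²² kg·m/s.
KE = p²/(2m) = 4.813 × 10⁻¹⁸ J.
V = KE/2e = 4.813 × 10⁻¹⁸ / (2 × 1.602 × 10⁻¹⁹) = 15.0 V.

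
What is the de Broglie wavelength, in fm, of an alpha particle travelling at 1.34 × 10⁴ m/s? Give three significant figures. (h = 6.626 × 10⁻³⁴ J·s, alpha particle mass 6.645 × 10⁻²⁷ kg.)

p = mv = 6.645 × 10⁻²⁷ × 1.34 × 10⁴ = 8.904 × 10⁻²³ kg·m/s.
λ = h/p = 6.626 × 10⁻³⁴ / 8.904 × 10⁻²³ = 7.44 × 10⁻¹² m = 7440 fm.

λ = 7440 fm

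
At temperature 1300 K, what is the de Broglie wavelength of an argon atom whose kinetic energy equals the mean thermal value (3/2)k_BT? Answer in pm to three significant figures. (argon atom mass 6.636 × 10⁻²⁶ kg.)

λ = 11.1 pm

KE = (3/2)k_BT = 1.5 × 1.381 × 10⁻²³ × 1300 = 2.693 × 10⁻²⁰ J.
p = √(2mKE) = √(2 × 6.636 × 10⁻²⁶ × 2.693 × 10⁻²⁰) = 5.978 × 10⁻²³ kg·m/s.
λ = h/p = 1.11 × 10⁻¹¹ m = 11.1 pm.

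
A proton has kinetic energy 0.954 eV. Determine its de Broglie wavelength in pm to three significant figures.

KE = 0.954 eV = 1.528 × 10⁻¹⁹ J.
p = √(2mKE) = √(2 × 1.673 × 10⁻²⁷ × 1.528 × 10⁻¹⁹) = 2.261 × 10⁻²³ kg·m/s.
λ = h/p = 6.626 × 10⁻³⁴ / 2.261 × 10⁻²³ = 2.93 × 10⁻¹¹ m = 29.3 pm.

λ = 29.3 pm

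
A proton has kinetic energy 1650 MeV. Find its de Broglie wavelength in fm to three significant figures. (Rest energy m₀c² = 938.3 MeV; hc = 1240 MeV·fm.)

λ = 0.514 fm

Total energy E = KE + m₀c² = 1650 + 938.3 = 2588.3 MeV.
(pc)² = E² − (m₀c²)² = (2588.3)² − (938.3)² = 5.819 × 10⁶ MeV², so pc = 2412 MeV.
λ = hc/(pc) = 1240 MeV·fm / 2412 MeV = 0.514 fm.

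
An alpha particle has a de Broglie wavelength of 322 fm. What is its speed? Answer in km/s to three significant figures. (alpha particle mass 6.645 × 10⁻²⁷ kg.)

v = 310 km/s

p = h/λ = 6.626 × 10⁻³⁴ / 3.220 × 10⁻¹³ = 2.058 × 10⁻²¹ kg·m/s.
v = p/m = 2.058 × 10⁻²¹ / 6.645 × 10⁻²⁷ = 3.10 × 10⁵ m/s = 310 km/s.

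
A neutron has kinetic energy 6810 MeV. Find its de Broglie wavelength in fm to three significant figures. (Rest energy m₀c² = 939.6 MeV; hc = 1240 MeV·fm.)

λ = 0.161 fm

Total energy E = KE + m₀c² = 6810 + 939.6 = 7749.6 MeV.
(pc)² = E² − (m₀c²)² = (7749.6)² − (939.6)² = 5.917 × 10⁷ MeV², so pc = 7692 MeV.
λ = hc/(pc) = 1240 MeV·fm / 7692 MeV = 0.161 fm.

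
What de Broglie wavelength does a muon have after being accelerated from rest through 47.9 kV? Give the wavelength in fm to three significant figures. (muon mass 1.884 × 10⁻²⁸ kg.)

λ = 390 fm

KE = eV = 1.602 × 10⁻¹⁹ × 4.790 × 10⁴ = 7.674 × 10⁻¹⁵ J.
p = √(2mKE) = √(2 × 1.884 × 10⁻²⁸ × 7.674 × 10⁻¹⁵) = 1.700 × 10⁻²¹ kg·m/s.
λ = h/p = 6.626 × 10⁻³⁴ / 1.700 × 10⁻²¹ = 3.90 × 10⁻¹³ m = 390 fm.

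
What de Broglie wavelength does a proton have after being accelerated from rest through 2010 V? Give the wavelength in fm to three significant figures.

λ = 638 fm

KE = eV = 1.602 × 10⁻¹⁹ × 2010 = 3.220 × 10⁻¹⁶ J.
p = √(2mKE) = √(2 × 1.673 × 10⁻²⁷ × 3.220 × 10⁻¹⁶) = 1.038 × 10⁻²¹ kg·m/s.
λ = h/p = 6.626 × 10⁻³⁴ / 1.038 × 10⁻²¹ = 6.38 × 10⁻¹³ m = 638 fm.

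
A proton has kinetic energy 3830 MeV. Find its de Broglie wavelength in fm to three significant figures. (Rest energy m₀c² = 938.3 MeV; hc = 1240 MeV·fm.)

λ = 0.265 fm

Total energy E = KE + m₀c² = 3830 + 938.3 = 4768.3 MeV.
(pc)² = E² − (m₀c²)² = (4768.3)² − (938.3)² = 2.186 × 10⁷ MeV², so pc = 4675 MeV.
λ = hc/(pc) = 1240 MeV·fm / 4675 MeV = 0.265 fm.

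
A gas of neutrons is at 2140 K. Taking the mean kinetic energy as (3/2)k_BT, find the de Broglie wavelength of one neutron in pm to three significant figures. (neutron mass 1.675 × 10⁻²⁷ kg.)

λ = 54.4 pm

KE = (3/2)k_BT = 1.5 × 1.381 × 10⁻²³ × 2140 = 4.433 × 10⁻²⁰ J.
p = √(2mKE) = √(2 × 1.675 × 10⁻²⁷ × 4.433 × 10⁻²⁰) = 1.219 × 10⁻²³ kg·m/s.
λ = h/p = 5.44 × 10⁻¹¹ m = 54.4 pm.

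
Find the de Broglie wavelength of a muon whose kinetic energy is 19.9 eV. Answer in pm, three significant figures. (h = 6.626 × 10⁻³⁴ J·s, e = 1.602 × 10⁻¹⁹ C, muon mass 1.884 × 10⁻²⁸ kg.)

KE = 19.9 eV = 3.188 × 10⁻¹⁸ J.
p = √(2mKE) = √(2 × 1.884 × 10⁻²⁸ × 3.188 × 10⁻¹⁸) = 3.466 × 10⁻²³ kg·m/s.
λ = h/p = 6.626 × 10⁻³⁴ / 3.466 × 10⁻²³ = 1.91 × 10⁻¹¹ m = 19.1 pm.

λ = 19.1 pm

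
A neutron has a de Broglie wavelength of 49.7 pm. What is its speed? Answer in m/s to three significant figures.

p = h/λ = 6.626 × 10⁻³⁴ / 4.970 × 10⁻¹¹ = 1.333 × 10⁻²³ kg·m/s.
v = p/m = 1.333 × 10⁻²³ / 1.675 × 10⁻²⁷ = 7.96 × 10³ m/s = 7960 m/s.

v = 7960 m/s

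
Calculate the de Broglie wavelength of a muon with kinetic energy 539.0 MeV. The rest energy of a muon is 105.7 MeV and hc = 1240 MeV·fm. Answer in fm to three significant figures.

λ = 1.95 fm

Total energy E = KE + m₀c² = 539.0 + 105.7 = 644.7 MeV.
(pc)² = E² − (m₀c²)² = (644.7)² − (105.7)² = 4.045 × 10⁵ MeV², so pc = 636.0 MeV.
λ = hc/(pc) = 1240 MeV·fm / 636.0 MeV = 1.95 fm.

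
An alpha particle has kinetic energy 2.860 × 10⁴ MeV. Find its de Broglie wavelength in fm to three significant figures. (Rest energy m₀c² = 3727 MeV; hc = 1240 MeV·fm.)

Total energy E = KE + m₀c² = 2.860 × 10⁴ + 3727 = 32327 MeV.
(pc)² = E² − (m₀c²)² = (32327)² − (3727)² = 1.031 × 10⁹ MeV², so pc = 3.211 × 10⁴ MeV.
λ = hc/(pc) = 1240 MeV·fm / 3.211 × 10⁴ MeV = 0.0386 fm.

λ = 0.0386 fm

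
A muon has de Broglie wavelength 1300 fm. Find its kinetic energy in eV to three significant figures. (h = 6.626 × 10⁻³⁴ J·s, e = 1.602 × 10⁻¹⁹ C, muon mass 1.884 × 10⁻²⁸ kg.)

p = h/λ = 6.626 × 10⁻³⁴ / 1.300 × 10⁻¹² = 5.097 × 10⁻²² kg·m/s.
KE = p²/(2m) = (5.097 × 10⁻²²)² / (2 × 1.884 × 10⁻²⁸) = 6.895 × 10⁻¹⁶ J = 4300 eV.

KE = 4300 eV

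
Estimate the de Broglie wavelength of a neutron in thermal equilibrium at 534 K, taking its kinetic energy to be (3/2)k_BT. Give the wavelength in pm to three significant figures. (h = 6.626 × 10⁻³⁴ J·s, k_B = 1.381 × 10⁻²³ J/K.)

KE = (3/2)k_BT = 1.5 × 1.381 × 10⁻²³ × 534 = 1.106 × 10⁻²⁰ J.
p = √(2mKE) = √(2 × 1.675 × 10⁻²⁷ × 1.106 × 10⁻²⁰) = 6.087 × 10⁻²⁴ kg·m/s.
λ = h/p = 1.09 × 10⁻¹⁰ m = 109 pm.

λ = 109 pm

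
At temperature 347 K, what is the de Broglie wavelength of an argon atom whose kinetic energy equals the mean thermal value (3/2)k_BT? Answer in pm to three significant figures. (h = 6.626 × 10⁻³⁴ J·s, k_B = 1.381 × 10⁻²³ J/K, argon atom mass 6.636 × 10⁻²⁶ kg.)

λ = 21.5 pm

KE = (3/2)k_BT = 1.5 × 1.381 × 10⁻²³ × 347 = 7.188 × 10⁻²¹ J.
p = √(2mKE) = √(2 × 6.636 × 10⁻²⁶ × 7.188 × 10⁻²¹) = 3.089 × 10⁻²³ kg·m/s.
λ = h/p = 2.15 × 10⁻¹¹ m = 21.5 pm.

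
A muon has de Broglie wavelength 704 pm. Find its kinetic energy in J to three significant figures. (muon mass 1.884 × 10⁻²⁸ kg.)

p = h/λ = 6.626 × 10⁻³⁴ / 7.040 × 10⁻¹⁰ = 9.412 × 10⁻²⁵ kg·m/s.
KE = p²/(2m) = (9.412 × 10⁻²⁵)² / (2 × 1.884 × 10⁻²⁸) = 2.351 × 10⁻²¹ J = 2.35 × 10⁻²¹ J.

KE = 2.35 × 10⁻²¹ J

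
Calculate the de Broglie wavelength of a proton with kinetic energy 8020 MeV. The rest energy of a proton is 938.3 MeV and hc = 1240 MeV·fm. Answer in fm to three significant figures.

Total energy E = KE + m₀c² = 8020 + 938.3 = 8958.3 MeV.
(pc)² = E² − (m₀c²)² = (8958.3)² − (938.3)² = 7.937 × 10⁷ MeV², so pc = 8909 MeV.
λ = hc/(pc) = 1240 MeV·fm / 8909 MeV = 0.139 fm.

λ = 0.139 fm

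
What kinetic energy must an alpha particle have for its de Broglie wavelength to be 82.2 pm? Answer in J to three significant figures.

KE = 4.89 × 10⁻²¹ J

p = h/λ = 6.626 × 10⁻³⁴ / 8.220 × 10⁻¹¹ = 8.061 × 10⁻²⁴ kg·m/s.
KE = p²/(2m) = (8.061 × 10⁻²⁴)² / (2 × 6.645 × 10⁻²⁷) = 4.889 × 10⁻²¹ J = 4.89 × 10⁻²¹ J.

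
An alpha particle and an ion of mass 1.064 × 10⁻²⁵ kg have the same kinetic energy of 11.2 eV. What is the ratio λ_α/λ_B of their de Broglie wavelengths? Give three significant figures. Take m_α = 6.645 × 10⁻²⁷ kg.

λ_α/λ_B = 4.00

At fixed KE, p = √(2mKE) so λ = h/p ∝ 1/√m.
λ_α/λ_B = √(m_B/m_α) = √(1.064 × 10⁻²⁵/6.645 × 10⁻²⁷) = √(16.01) = 4.00.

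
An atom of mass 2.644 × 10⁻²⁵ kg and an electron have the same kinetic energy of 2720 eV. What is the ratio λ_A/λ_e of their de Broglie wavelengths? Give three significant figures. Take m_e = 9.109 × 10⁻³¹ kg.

At fixed KE, p = √(2mKE) so λ = h/p ∝ 1/√m.
λ_A/λ_e = √(m_e/m_A) = √(9.109 × 10⁻³¹/2.644 × 10⁻²⁵) = √(3.445 × 10⁻⁶) = 1.86 × 10⁻³.

λ_A/λ_e = 1.86 × 10⁻³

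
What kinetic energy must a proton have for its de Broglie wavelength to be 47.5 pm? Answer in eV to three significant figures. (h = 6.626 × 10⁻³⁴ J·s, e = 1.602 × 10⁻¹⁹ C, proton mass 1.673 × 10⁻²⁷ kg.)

p = h/λ = 6.626 × 10⁻³⁴ / 4.750 × 10⁻¹¹ = 1.395 × 10⁻²³ kg·m/s.
KE = p²/(2m) = (1.395 × 10⁻²³)² / (2 × 1.673 × 10⁻²⁷) = 5.816 × 10⁻²⁰ J = 0.363 eV.

KE = 0.363 eV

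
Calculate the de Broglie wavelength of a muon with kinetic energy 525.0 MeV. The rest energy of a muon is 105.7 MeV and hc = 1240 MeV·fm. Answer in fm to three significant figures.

Total energy E = KE + m₀c² = 525.0 + 105.7 = 630.7 MeV.
(pc)² = E² − (m₀c²)² = (630.7)² − (105.7)² = 3.866 × 10⁵ MeV², so pc = 621.8 MeV.
λ = hc/(pc) = 1240 MeV·fm / 621.8 MeV = 1.99 fm.

λ = 1.99 fm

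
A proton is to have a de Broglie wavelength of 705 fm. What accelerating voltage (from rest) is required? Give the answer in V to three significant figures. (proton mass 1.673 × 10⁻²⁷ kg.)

p = h/λ = 6.626 × 10⁻³⁴ / 7.050 × 10⁻¹³ = 9.399 × 10⁻²² kg·m/s.
KE = p²/(2m) = 2.640 × 10⁻¹⁶ J.
V = KE/e = 2.640 × 10⁻¹⁶ / (1.602 × 10⁻¹⁹) = 1650 V.

V = 1650 V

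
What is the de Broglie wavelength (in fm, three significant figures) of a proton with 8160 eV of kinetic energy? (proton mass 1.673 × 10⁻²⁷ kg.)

KE = 8160 eV = 1.307 × 10⁻¹⁵ J.
p = √(2mKE) = √(2 × 1.673 × 10⁻²⁷ × 1.307 × 10⁻¹⁵) = 2.091 × 10⁻²¹ kg·m/s.
λ = h/p = 6.626 × 10⁻³⁴ / 2.091 × 10⁻²¹ = 3.17 × 10⁻¹³ m = 317 fm.

λ = 317 fm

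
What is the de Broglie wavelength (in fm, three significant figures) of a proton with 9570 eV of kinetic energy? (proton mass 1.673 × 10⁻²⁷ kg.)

KE = 9570 eV = 1.533 × 10⁻¹⁵ J.
p = √(2mKE) = √(2 × 1.673 × 10⁻²⁷ × 1.533 × 10⁻¹⁵) = 2.265 × 10⁻²¹ kg·m/s.
λ = h/p = 6.626 × 10⁻³⁴ / 2.265 × 10⁻²¹ = 2.93 × 10⁻¹³ m = 293 fm.

λ = 293 fm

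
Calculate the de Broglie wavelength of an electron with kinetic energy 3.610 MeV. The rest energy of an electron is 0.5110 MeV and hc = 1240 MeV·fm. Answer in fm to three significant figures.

λ = 303 fm

Total energy E = KE + m₀c² = 3.610 + 0.5110 = 4.1210 MeV.
(pc)² = E² − (m₀c²)² = (4.1210)² − (0.5110)² = 16.72 MeV², so pc = 4.089 MeV.
λ = hc/(pc) = 1240 MeV·fm / 4.089 MeV = 303 fm.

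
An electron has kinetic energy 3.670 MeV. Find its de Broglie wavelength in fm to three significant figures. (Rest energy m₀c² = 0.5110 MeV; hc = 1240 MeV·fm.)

Total energy E = KE + m₀c² = 3.670 + 0.5110 = 4.1810 MeV.
(pc)² = E² − (m₀c²)² = (4.1810)² − (0.5110)² = 17.22 MeV², so pc = 4.150 MeV.
λ = hc/(pc) = 1240 MeV·fm / 4.150 MeV = 299 fm.

λ = 299 fm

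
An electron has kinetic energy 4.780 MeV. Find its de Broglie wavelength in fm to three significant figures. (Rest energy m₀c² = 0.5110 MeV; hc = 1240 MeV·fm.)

Total energy E = KE + m₀c² = 4.780 + 0.5110 = 5.2910 MeV.
(pc)² = E² − (m₀c²)² = (5.2910)² − (0.5110)² = 27.73 MeV², so pc = 5.266 MeV.
λ = hc/(pc) = 1240 MeV·fm / 5.266 MeV = 235 fm.

λ = 235 fm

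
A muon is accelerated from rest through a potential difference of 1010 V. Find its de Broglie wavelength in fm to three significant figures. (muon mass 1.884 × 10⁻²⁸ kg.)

λ = 2680 fm

KE = eV = 1.602 × 10⁻¹⁹ × 1010 = 1.618 × 10⁻¹⁶ J.
p = √(2mKE) = √(2 × 1.884 × 10⁻²⁸ × 1.618 × 10⁻¹⁶) = 2.469 × 10⁻²² kg·m/s.
λ = h/p = 6.626 × 10⁻³⁴ / 2.469 × 10⁻²² = 2.68 × 10⁻¹² m = 2680 fm.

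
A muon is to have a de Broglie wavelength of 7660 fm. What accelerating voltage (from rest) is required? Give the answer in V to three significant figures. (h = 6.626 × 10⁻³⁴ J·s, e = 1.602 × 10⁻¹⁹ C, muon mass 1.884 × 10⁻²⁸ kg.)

V = 124 V

p = h/λ = 6.626 × 10⁻³⁴ / 7.660 × 10⁻¹² = 8.650 × 10⁻²³ kg·m/s.
KE = p²/(2m) = 1.986 × 10⁻¹⁷ J.
V = KE/e = 1.986 × 10⁻¹⁷ / (1.602 × 10⁻¹⁹) = 124 V.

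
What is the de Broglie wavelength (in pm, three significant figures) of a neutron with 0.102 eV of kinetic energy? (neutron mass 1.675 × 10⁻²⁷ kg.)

KE = 0.102 eV = 1.634 × 10⁻²⁰ J.
p = √(2mKE) = √(2 × 1.675 × 10⁻²⁷ × 1.634 × 10⁻²⁰) = 7.399 × 10⁻²⁴ kg·m/s.
λ = h/p = 6.626 × 10⁻³⁴ / 7.399 × 10⁻²⁴ = 8.96 × 10⁻¹¹ m = 89.6 pm.

λ = 89.6 pm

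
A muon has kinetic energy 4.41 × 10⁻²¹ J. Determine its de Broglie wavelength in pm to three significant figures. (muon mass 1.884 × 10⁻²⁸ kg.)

λ = 514 pm

p = √(2mKE) = √(2 × 1.884 × 10⁻²⁸ × 4.410 × 10⁻²¹) = 1.289 × 10⁻²⁴ kg·m/s.
λ = h/p = 6.626 × 10⁻³⁴ / 1.289 × 10⁻²⁴ = 5.14 × 10⁻¹⁰ m = 514 pm.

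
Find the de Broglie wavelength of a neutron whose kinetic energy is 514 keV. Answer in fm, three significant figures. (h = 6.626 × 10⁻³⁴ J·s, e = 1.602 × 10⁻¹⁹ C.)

λ = 39.9 fm

KE = 514 keV = 8.234 × 10⁻¹⁴ J.
p = √(2mKE) = √(2 × 1.675 × 10⁻²⁷ × 8.234 × 10⁻¹⁴) = 1.661 × 10⁻²⁰ kg·m/s.
λ = h/p = 6.626 × 10⁻³⁴ / 1.661 × 10⁻²⁰ = 3.99 × 10⁻¹⁴ m = 39.9 fm.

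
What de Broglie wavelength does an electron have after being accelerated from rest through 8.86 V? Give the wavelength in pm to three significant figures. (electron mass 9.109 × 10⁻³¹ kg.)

KE = eV = 1.602 × 10⁻¹⁹ × 8.860 = 1.419 × 10⁻¹⁸ J.
p = √(2mKE) = √(2 × 9.109 × 10⁻³¹ × 1.419 × 10⁻¹⁸) = 1.608 × 10⁻²⁴ kg·m/s.
λ = h/p = 6.626 × 10⁻³⁴ / 1.608 × 10⁻²⁴ = 4.12 × 10⁻¹⁰ m = 412 pm.

λ = 412 pm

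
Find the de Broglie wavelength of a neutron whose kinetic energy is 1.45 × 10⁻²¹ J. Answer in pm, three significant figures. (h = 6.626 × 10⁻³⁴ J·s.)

λ = 301 pm

p = √(2mKE) = √(2 × 1.675 × 10⁻²⁷ × 1.450 × 10⁻²¹) = 2.204 × 10⁻²⁴ kg·m/s.
λ = h/p = 6.626 × 10⁻³⁴ / 2.204 × 10⁻²⁴ = 3.01 × 10⁻¹⁰ m = 301 pm.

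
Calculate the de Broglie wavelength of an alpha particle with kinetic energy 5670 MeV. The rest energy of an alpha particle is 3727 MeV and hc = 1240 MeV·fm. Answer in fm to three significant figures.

Total energy E = KE + m₀c² = 5670 + 3727 = 9397 MeV.
(pc)² = E² − (m₀c²)² = (9397)² − (3727)² = 7.441 × 10⁷ MeV², so pc = 8626 MeV.
λ = hc/(pc) = 1240 MeV·fm / 8626 MeV = 0.144 fm.

λ = 0.144 fm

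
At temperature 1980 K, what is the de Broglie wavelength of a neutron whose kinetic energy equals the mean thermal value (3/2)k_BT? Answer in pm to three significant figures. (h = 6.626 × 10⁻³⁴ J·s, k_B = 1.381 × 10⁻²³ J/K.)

λ = 56.5 pm

KE = (3/2)k_BT = 1.5 × 1.381 × 10⁻²³ × 1980 = 4.102 × 10⁻²⁰ J.
p = √(2mKE) = √(2 × 1.675 × 10⁻²⁷ × 4.102 × 10⁻²⁰) = 1.172 × 10⁻²³ kg·m/s.
λ = h/p = 5.65 × 10⁻¹¹ m = 56.5 pm.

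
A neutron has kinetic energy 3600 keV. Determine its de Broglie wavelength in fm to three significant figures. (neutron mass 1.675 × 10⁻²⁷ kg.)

λ = 15.1 fm

KE = 3600 keV = 5.767 × 10⁻¹³ J.
p = √(2mKE) = √(2 × 1.675 × 10⁻²⁷ × 5.767 × 10⁻¹³) = 4.395 × 10⁻²⁰ kg·m/s.
λ = h/p = 6.626 × 10⁻³⁴ / 4.395 × 10⁻²⁰ = 1.51 × 10⁻¹⁴ m = 15.1 fm.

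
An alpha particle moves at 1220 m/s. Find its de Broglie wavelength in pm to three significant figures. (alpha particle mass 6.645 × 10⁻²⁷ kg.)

λ = 81.7 pm

p = mv = 6.645 × 10⁻²⁷ × 1220 = 8.107 × 10⁻²⁴ kg·m/s.
λ = h/p = 6.626 × 10⁻³⁴ / 8.107 × 10⁻²⁴ = 8.17 × 10⁻¹¹ m = 81.7 pm.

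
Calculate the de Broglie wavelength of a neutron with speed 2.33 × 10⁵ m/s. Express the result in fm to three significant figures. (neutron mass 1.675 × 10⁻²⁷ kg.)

p = mv = 1.675 × 10⁻²⁷ × 2.33 × 10⁵ = 3.903 × 10⁻²² kg·m/s.
λ = h/p = 6.626 × 10⁻³⁴ / 3.903 × 10⁻²² = 1.70 × 10⁻¹² m = 1700 fm.

λ = 1700 fm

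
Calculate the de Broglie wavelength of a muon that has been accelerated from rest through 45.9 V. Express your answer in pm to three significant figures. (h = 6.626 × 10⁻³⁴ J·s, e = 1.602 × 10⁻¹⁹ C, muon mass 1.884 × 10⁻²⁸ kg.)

KE = eV = 1.602 × 10⁻¹⁹ × 45.90 = 7.353 × 10⁻¹⁸ J.
p = √(2mKE) = √(2 × 1.884 × 10⁻²⁸ × 7.353 × 10⁻¹⁸) = 5.264 × 10⁻²³ kg·m/s.
λ = h/p = 6.626 × 10⁻³⁴ / 5.264 × 10⁻²³ = 1.26 × 10⁻¹¹ m = 12.6 pm.

λ = 12.6 pm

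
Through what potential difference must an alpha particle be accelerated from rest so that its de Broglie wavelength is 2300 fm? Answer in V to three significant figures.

p = h/λ = 6.626 × 10⁻³⁴ / 2.300 × 10⁻¹² = 2.881 × 10⁻²² kg·m/s.
KE = p²/(2m) = 6.245 × 10⁻¹⁸ J.
V = KE/2e = 6.245 × 10⁻¹⁸ / (2 × 1.602 × 10⁻¹⁹) = 19.5 V.

V = 19.5 V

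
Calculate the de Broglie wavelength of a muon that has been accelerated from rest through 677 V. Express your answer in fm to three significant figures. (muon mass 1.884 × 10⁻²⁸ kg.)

λ = 3280 fm

KE = eV = 1.602 × 10⁻¹⁹ × 677.0 = 1.085 × 10⁻¹⁶ J.
p = √(2mKE) = √(2 × 1.884 × 10⁻²⁸ × 1.085 × 10⁻¹⁶) = 2.022 × 10⁻²² kg·m/s.
λ = h/p = 6.626 × 10⁻³⁴ / 2.022 × 10⁻²² = 3.28 × 10⁻¹² m = 3280 fm.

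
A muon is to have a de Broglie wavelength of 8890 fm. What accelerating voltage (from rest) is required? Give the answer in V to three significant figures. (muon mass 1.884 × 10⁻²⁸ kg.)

V = 92.0 V

p = h/λ = 6.626 × 10⁻³⁴ / 8.890 × 10⁻¹² = 7.453 × 10⁻²³ kg·m/s.
KE = p²/(2m) = 1.474 × 10⁻¹⁷ J.
V = KE/e = 1.474 × 10⁻¹⁷ / (1.602 × 10⁻¹⁹) = 92.0 V.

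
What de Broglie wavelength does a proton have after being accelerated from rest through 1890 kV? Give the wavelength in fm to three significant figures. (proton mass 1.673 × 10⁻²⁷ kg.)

KE = eV = 1.602 × 10⁻¹⁹ × 1.890 × 10⁶ = 3.028 × 10⁻¹³ J.
p = √(2mKE) = √(2 × 1.673 × 10⁻²⁷ × 3.028 × 10⁻¹³) = 3.183 × 10⁻²⁰ kg·m/s.
λ = h/p = 6.626 × 10⁻³⁴ / 3.183 × 10⁻²⁰ = 2.08 × 10⁻¹⁴ m = 20.8 fm.

λ = 20.8 fm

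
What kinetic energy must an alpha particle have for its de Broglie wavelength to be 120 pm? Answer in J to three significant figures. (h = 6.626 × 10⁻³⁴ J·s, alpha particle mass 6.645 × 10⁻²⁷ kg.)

KE = 2.29 × 10⁻²¹ J

p = h/λ = 6.626 × 10⁻³⁴ / 1.200 × 10⁻¹⁰ = 5.522 × 10⁻²⁴ kg·m/s.
KE = p²/(2m) = (5.522 × 10⁻²⁴)² / (2 × 6.645 × 10⁻²⁷) = 2.294 × 10⁻²¹ J = 2.29 × 10⁻²¹ J.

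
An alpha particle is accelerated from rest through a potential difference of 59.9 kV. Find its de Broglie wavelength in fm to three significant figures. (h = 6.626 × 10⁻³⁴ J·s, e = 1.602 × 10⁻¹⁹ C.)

KE = 2eV = 2 × 1.602 × 10⁻¹⁹ × 5.990 × 10⁴ = 1.919 × 10⁻¹⁴ J.
p = √(2mKE) = √(2 × 6.645 × 10⁻²⁷ × 1.919 × 10⁻¹⁴) = 1.597 × 10⁻²⁰ kg·m/s.
λ = h/p = 6.626 × 10⁻³⁴ / 1.597 × 10⁻²⁰ = 4.15 × 10⁻¹⁴ m = 41.5 fm.

λ = 41.5 fm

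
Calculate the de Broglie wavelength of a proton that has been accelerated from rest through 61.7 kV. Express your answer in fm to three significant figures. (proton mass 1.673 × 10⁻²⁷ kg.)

KE = eV = 1.602 × 10⁻¹⁹ × 6.170 × 10⁴ = 9.884 × 10⁻¹⁵ J.
p = √(2mKE) = √(2 × 1.673 × 10⁻²⁷ × 9.884 × 10⁻¹⁵) = 5.751 × 10⁻²¹ kg·m/s.
λ = h/p = 6.626 × 10⁻³⁴ / 5.751 × 10⁻²¹ = 1.15 × 10⁻¹³ m = 115 fm.

λ = 115 fm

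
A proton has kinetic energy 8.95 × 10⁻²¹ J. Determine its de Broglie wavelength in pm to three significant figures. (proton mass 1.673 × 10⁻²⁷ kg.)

λ = 121 pm

p = √(2mKE) = √(2 × 1.673 × 10⁻²⁷ × 8.950 × 10⁻²¹) = 5.472 × 10⁻²⁴ kg·m/s.
λ = h/p = 6.626 × 10⁻³⁴ / 5.472 × 10⁻²⁴ = 1.21 × 10⁻¹⁰ m = 121 pm.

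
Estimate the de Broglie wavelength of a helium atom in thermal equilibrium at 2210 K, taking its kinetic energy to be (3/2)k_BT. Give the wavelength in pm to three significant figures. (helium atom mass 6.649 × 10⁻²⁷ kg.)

KE = (3/2)k_BT = 1.5 × 1.381 × 10⁻²³ × 2210 = 4.578 × 10⁻²⁰ J.
p = √(2mKE) = √(2 × 6.649 × 10⁻²⁷ × 4.578 × 10⁻²⁰) = 2.467 × 10⁻²³ kg·m/s.
λ = h/p = 2.69 × 10⁻¹¹ m = 26.9 pm.

λ = 26.9 pm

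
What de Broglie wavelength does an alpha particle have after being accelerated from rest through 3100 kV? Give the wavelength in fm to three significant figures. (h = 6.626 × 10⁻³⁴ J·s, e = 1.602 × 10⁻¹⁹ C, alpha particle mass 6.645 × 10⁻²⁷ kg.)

KE = 2eV = 2 × 1.602 × 10⁻¹⁹ × 3.100 × 10⁶ = 9.932 × 10⁻¹³ J.
p = √(2mKE) = √(2 × 6.645 × 10⁻²⁷ × 9.932 × 10⁻¹³) = 1.149 × 10⁻¹⁹ kg·m/s.
λ = h/p = 6.626 × 10⁻³⁴ / 1.149 × 10⁻¹⁹ = 5.77 × 10⁻¹⁵ m = 5.77 fm.

λ = 5.77 fm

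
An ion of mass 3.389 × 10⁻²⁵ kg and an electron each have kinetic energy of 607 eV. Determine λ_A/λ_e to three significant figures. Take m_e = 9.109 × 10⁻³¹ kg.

At fixed KE, p = √(2mKE) so λ = h/p ∝ 1/√m.
λ_A/λ_e = √(m_e/m_A) = √(9.109 × 10⁻³¹/3.389 × 10⁻²⁵) = √(2.688 × 10⁻⁶) = 1.64 × 10⁻³.

λ_A/λ_e = 1.64 × 10⁻³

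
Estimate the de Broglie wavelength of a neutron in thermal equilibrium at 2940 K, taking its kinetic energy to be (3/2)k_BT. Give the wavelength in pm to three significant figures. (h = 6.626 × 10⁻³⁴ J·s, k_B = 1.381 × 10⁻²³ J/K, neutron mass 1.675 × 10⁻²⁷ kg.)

KE = (3/2)k_BT = 1.5 × 1.381 × 10⁻²³ × 2940 = 6.090 × 10⁻²⁰ J.
p = √(2mKE) = √(2 × 1.675 × 10⁻²⁷ × 6.090 × 10⁻²⁰) = 1.428 × 10⁻²³ kg·m/s.
λ = h/p = 4.64 × 10⁻¹¹ m = 46.4 pm.

λ = 46.4 pm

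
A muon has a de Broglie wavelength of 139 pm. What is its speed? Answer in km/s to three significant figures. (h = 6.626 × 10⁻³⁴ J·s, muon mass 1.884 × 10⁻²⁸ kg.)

v = 25.3 km/s

p = h/λ = 6.626 × 10⁻³⁴ / 1.390 × 10⁻¹⁰ = 4.767 × 10⁻²⁴ kg·m/s.
v = p/m = 4.767 × 10⁻²⁴ / 1.884 × 10⁻²⁸ = 2.53 × 10⁴ m/s = 25.3 km/s.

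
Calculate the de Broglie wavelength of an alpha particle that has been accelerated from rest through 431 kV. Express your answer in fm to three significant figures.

λ = 15.5 fm

KE = 2eV = 2 × 1.602 × 10⁻¹⁹ × 4.310 × 10⁵ = 1.381 × 10⁻¹³ J.
p = √(2mKE) = √(2 × 6.645 × 10⁻²⁷ × 1.381 × 10⁻¹³) = 4.284 × 10⁻²⁰ kg·m/s.
λ = h/p = 6.626 × 10⁻³⁴ / 4.284 × 10⁻²⁰ = 1.55 × 10⁻¹⁴ m = 15.5 fm.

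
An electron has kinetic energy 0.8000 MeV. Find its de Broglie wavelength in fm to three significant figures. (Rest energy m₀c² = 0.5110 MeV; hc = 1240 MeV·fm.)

λ = 1030 fm

Total energy E = KE + m₀c² = 0.8000 + 0.5110 = 1.3110 MeV.
(pc)² = E² − (m₀c²)² = (1.3110)² − (0.5110)² = 1.458 MeV², so pc = 1.207 MeV.
λ = hc/(pc) = 1240 MeV·fm / 1.207 MeV = 1030 fm.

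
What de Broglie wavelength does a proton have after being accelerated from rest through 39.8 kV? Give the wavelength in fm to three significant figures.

λ = 143 fm

KE = eV = 1.602 × 10⁻¹⁹ × 3.980 × 10⁴ = 6.376 × 10⁻¹⁵ J.
p = √(2mKE) = √(2 × 1.673 × 10⁻²⁷ × 6.376 × 10⁻¹⁵) = 4.619 × 10⁻²¹ kg·m/s.
λ = h/p = 6.626 × 10⁻³⁴ / 4.619 × 10⁻²¹ = 1.43 × 10⁻¹³ m = 143 fm.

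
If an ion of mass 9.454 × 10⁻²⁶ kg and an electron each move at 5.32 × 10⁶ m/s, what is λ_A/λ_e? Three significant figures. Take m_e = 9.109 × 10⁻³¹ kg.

λ_A/λ_e = 9.64 × 10⁻⁶

At fixed v, p = mv so λ = h/(mv) ∝ 1/m.
λ_A/λ_e = m_e/m_A = 9.109 × 10⁻³¹/9.454 × 10⁻²⁶ = 9.64 × 10⁻⁶.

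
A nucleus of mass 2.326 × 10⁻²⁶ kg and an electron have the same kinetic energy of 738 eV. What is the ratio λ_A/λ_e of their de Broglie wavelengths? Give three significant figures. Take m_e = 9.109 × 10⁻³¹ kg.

At fixed KE, p = √(2mKE) so λ = h/p ∝ 1/√m.
λ_A/λ_e = √(m_e/m_A) = √(9.109 × 10⁻³¹/2.326 × 10⁻²⁶) = √(3.916 × 10⁻⁵) = 6.26 × 10⁻³.

λ_A/λ_e = 6.26 × 10⁻³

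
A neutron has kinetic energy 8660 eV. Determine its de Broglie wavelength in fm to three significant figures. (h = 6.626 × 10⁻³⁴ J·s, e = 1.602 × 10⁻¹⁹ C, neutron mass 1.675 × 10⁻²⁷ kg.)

λ = 307 fm

KE = 8660 eV = 1.387 × 10⁻¹⁵ J.
p = √(2mKE) = √(2 × 1.675 × 10⁻²⁷ × 1.387 × 10⁻¹⁵) = 2.156 × 10⁻²¹ kg·m/s.
λ = h/p = 6.626 × 10⁻³⁴ / 2.156 × 10⁻²¹ = 3.07 × 10⁻¹³ m = 307 fm.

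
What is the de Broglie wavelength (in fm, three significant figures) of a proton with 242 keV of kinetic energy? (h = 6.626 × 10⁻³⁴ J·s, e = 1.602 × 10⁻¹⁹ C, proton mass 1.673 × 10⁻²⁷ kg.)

KE = 242 keV = 3.877 × 10⁻¹⁴ J.
p = √(2mKE) = √(2 × 1.673 × 10⁻²⁷ × 3.877 × 10⁻¹⁴) = 1.139 × 10⁻²⁰ kg·m/s.
λ = h/p = 6.626 × 10⁻³⁴ / 1.139 × 10⁻²⁰ = 5.82 × 10⁻¹⁴ m = 58.2 fm.

λ = 58.2 fm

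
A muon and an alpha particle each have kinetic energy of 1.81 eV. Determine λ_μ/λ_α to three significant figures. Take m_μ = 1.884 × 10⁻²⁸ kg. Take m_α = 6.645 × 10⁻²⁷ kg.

At fixed KE, p = √(2mKE) so λ = h/p ∝ 1/√m.
λ_μ/λ_α = √(m_α/m_μ) = √(6.645 × 10⁻²⁷/1.884 × 10⁻²⁸) = √(35.27) = 5.94.

λ_μ/λ_α = 5.94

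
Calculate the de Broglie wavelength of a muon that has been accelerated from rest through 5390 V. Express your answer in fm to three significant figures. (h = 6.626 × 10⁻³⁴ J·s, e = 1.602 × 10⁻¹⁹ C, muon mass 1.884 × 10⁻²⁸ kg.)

KE = eV = 1.602 × 10⁻¹⁹ × 5390 = 8.635 × 10⁻¹⁶ J.
p = √(2mKE) = √(2 × 1.884 × 10⁻²⁸ × 8.635 × 10⁻¹⁶) = 5.704 × 10⁻²² kg·m/s.
λ = h/p = 6.626 × 10⁻³⁴ / 5.704 × 10⁻²² = 1.16 × 10⁻¹² m = 1160 fm.

λ = 1160 fm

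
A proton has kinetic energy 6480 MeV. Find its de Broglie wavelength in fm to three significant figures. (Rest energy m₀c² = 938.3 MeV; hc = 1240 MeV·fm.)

Total energy E = KE + m₀c² = 6480 + 938.3 = 7418.3 MeV.
(pc)² = E² − (m₀c²)² = (7418.3)² − (938.3)² = 5.415 × 10⁷ MeV², so pc = 7359 MeV.
λ = hc/(pc) = 1240 MeV·fm / 7359 MeV = 0.169 fm.

λ = 0.169 fm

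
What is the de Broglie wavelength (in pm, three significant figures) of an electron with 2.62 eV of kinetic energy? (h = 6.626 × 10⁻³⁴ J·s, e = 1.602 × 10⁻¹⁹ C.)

λ = 758 pm

KE = 2.62 eV = 4.197 × 10⁻¹⁹ J.
p = √(2mKE) = √(2 × 9.109 × 10⁻³¹ × 4.197 × 10⁻¹⁹) = 8.744 × 10⁻²⁵ kg·m/s.
λ = h/p = 6.626 × 10⁻³⁴ / 8.744 × 10⁻²⁵ = 7.58 × 10⁻¹⁰ m = 758 pm.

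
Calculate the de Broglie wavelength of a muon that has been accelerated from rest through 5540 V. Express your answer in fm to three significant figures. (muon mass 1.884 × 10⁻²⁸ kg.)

λ = 1150 fm

KE = eV = 1.602 × 10⁻¹⁹ × 5540 = 8.875 × 10⁻¹⁶ J.
p = √(2mKE) = √(2 × 1.884 × 10⁻²⁸ × 8.875 × 10⁻¹⁶) = 5.783 × 10⁻²² kg·m/s.
λ = h/p = 6.626 × 10⁻³⁴ / 5.783 × 10⁻²² = 1.15 × 10⁻¹² m = 1150 fm.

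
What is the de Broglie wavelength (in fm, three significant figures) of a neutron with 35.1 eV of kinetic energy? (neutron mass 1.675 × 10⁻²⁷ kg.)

KE = 35.1 eV = 5.623 × 10⁻¹⁸ J.
p = √(2mKE) = √(2 × 1.675 × 10⁻²⁷ × 5.623 × 10⁻¹⁸) = 1.372 × 10⁻²² kg·m/s.
λ = h/p = 6.626 × 10⁻³⁴ / 1.372 × 10⁻²² = 4.83 × 10⁻¹² m = 4830 fm.

λ = 4830 fm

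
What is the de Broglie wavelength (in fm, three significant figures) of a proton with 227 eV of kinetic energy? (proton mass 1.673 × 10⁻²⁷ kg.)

KE = 227 eV = 3.637 × 10⁻¹⁷ J.
p = √(2mKE) = √(2 × 1.673 × 10⁻²⁷ × 3.637 × 10⁻¹⁷) = 3.488 × 10⁻²² kg·m/s.
λ = h/p = 6.626 × 10⁻³⁴ / 3.488 × 10⁻²² = 1.90 × 10⁻¹² m = 1900 fm.

λ = 1900 fm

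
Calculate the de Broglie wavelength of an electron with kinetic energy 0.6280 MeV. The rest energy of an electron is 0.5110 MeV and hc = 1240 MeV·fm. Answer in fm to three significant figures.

λ = 1220 fm

Total energy E = KE + m₀c² = 0.6280 + 0.5110 = 1.1390 MeV.
(pc)² = E² − (m₀c²)² = (1.1390)² − (0.5110)² = 1.036 MeV², so pc = 1.018 MeV.
λ = hc/(pc) = 1240 MeV·fm / 1.018 MeV = 1220 fm.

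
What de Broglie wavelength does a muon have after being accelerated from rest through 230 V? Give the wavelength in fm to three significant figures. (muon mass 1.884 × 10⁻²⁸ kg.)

KE = eV = 1.602 × 10⁻¹⁹ × 230.0 = 3.685 × 10⁻¹⁷ J.
p = √(2mKE) = √(2 × 1.884 × 10⁻²⁸ × 3.685 × 10⁻¹⁷) = 1.178 × 10⁻²² kg·m/s.
λ = h/p = 6.626 × 10⁻³⁴ / 1.178 × 10⁻²² = 5.62 × 10⁻¹² m = 5620 fm.

λ = 5620 fm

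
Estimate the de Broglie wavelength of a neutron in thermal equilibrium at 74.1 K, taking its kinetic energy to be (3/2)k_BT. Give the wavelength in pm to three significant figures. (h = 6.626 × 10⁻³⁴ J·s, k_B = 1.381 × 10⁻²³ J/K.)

λ = 292 pm

KE = (3/2)k_BT = 1.5 × 1.381 × 10⁻²³ × 74.1 = 1.535 × 10⁻²¹ J.
p = √(2mKE) = √(2 × 1.675 × 10⁻²⁷ × 1.535 × 10⁻²¹) = 2.268 × 10⁻²⁴ kg·m/s.
λ = h/p = 2.92 × 10⁻¹⁰ m = 292 pm.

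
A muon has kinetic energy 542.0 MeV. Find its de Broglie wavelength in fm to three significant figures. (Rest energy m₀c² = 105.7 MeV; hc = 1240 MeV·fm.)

Total energy E = KE + m₀c² = 542.0 + 105.7 = 647.7 MeV.
(pc)² = E² − (m₀c²)² = (647.7)² − (105.7)² = 4.083 × 10⁵ MeV², so pc = 639.0 MeV.
λ = hc/(pc) = 1240 MeV·fm / 639.0 MeV = 1.94 fm.

λ = 1.94 fm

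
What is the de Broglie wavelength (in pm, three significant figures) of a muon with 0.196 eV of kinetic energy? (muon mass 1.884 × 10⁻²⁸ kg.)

KE = 0.196 eV = 3.140 × 10⁻²⁰ J.
p = √(2mKE) = √(2 × 1.884 × 10⁻²⁸ × 3.140 × 10⁻²⁰) = 3.440 × 10⁻²⁴ kg·m/s.
λ = h/p = 6.626 × 10⁻³⁴ / 3.440 × 10⁻²⁴ = 1.93 × 10⁻¹⁰ m = 193 pm.

λ = 193 pm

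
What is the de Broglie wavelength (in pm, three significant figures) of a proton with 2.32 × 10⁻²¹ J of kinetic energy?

λ = 238 pm

p = √(2mKE) = √(2 × 1.673 × 10⁻²⁷ × 2.320 × 10⁻²¹) = 2.786 × 10⁻²⁴ kg·m/s.
λ = h/p = 6.626 × 10⁻³⁴ / 2.786 × 10⁻²⁴ = 2.38 × 10⁻¹⁰ m = 238 pm.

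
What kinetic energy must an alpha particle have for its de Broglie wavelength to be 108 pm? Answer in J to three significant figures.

KE = 2.83 × 10⁻²¹ J

p = h/λ = 6.626 × 10⁻³⁴ / 1.080 × 10⁻¹⁰ = 6.135 × 10⁻²⁴ kg·m/s.
KE = p²/(2m) = (6.135 × 10⁻²⁴)² / (2 × 6.645 × 10⁻²⁷) = 2.832 × 10⁻²¹ J = 2.83 × 10⁻²¹ J.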